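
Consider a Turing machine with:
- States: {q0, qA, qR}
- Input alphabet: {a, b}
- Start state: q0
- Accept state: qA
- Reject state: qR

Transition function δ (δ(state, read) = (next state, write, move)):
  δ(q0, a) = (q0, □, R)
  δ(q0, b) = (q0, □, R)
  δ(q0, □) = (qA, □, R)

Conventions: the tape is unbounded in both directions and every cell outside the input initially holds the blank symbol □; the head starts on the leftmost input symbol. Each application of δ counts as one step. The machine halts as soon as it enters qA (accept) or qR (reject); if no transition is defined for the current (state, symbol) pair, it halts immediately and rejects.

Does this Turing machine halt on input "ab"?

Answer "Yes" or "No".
Step 0: [q0]ab (head at position 0)
Step 1: δ(q0, a) = (q0, □, R)  ⊢  □[q0]b (head at position 1)
Step 2: δ(q0, b) = (q0, □, R)  ⊢  □□[q0]□ (head at position 2)
Step 3: δ(q0, □) = (qA, □, R)  ⊢  □□□[qA]□ (head at position 3)
The machine is in qA, so it halts and accepts.
It halts after 3 steps.

Final answer: Yes - halts after 3 steps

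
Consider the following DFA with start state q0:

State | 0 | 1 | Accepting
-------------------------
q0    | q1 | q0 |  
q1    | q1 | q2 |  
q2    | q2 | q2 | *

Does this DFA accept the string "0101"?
Start in q0.
Read '0': q0 → q1
Read '1': q1 → q2
Read '0': q2 → q2
Read '1': q2 → q2
Final state q2 is accepting, so the string is accepted.

Final answer: Yes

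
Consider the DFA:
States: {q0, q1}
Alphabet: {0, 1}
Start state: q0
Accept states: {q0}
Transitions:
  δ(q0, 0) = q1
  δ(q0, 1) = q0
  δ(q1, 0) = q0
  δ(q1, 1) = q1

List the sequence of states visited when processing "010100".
Starting at q0
Read '0': q0 -> q1
Read '1': q1 -> q1
Read '0': q1 -> q0
Read '1': q0 -> q0
Read '0': q0 -> q1
Read '0': q1 -> q0

Final answer: q0 -> q1 -> q1 -> q0 -> q0 -> q1 -> q0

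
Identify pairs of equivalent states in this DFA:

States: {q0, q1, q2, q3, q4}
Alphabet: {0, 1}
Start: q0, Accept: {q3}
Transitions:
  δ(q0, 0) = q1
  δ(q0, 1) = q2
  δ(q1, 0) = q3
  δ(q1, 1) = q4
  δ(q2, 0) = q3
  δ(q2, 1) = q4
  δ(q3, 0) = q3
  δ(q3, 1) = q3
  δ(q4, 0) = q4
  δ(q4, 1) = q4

Using the table-filling algorithm:
Round 0 – mark pairs where exactly one state is accepting: (q0,q3), (q1,q3), (q2,q3), (q3,q4)
Round 1 – newly marked: (q0,q1) [on 0: q1 vs q3, already marked]; (q0,q2) [on 0: q1 vs q3, already marked]; (q1,q4) [on 0: q3 vs q4, already marked]; (q2,q4) [on 0: q3 vs q4, already marked]
Round 2 – newly marked: (q0,q4) [on 0: q1 vs q4, already marked]
No further pairs can be marked.
(q1, q2) unmarked: δ(q1,0)=q3, δ(q2,0)=q3; δ(q1,1)=q4, δ(q2,1)=q4 → equivalent
Equivalent pairs: (q1, q2)

Final answer: Equivalent pairs: (q1, q2)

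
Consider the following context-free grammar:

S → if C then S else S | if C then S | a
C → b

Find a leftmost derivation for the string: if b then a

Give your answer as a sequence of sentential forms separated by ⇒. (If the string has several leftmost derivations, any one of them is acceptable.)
Start with S.
Step 1: the leftmost non-terminal is S; apply S → if C then S:  if C then S
Step 2: the leftmost non-terminal is C; apply C → b:  if b then S
Step 3: the leftmost non-terminal is S; apply S → a:  if b then a

Final answer: S ⇒ if C then S ⇒ if b then S ⇒ if b then a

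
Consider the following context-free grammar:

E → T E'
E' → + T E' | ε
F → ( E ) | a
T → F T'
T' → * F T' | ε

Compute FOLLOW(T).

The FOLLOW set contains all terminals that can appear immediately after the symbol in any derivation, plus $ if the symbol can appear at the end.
Useful FIRST sets: FIRST(E') = {+, ε}, FIRST(T') = {*, ε} (both E' and T' are nullable).
FOLLOW(E): E is the start symbol → $; E appears in F → ( E ) followed by ')' → FOLLOW(E) = {), $}.
FOLLOW(E'): E' appears at the right end of E → T E' and of E' → + T E', so FOLLOW(E') ⊇ FOLLOW(E) (the second occurrence adds nothing new). FOLLOW(E') = {), $}.
FOLLOW(T): in E → T E' and E' → + T E', T is followed by E': add FIRST(E') minus ε = {+}; since E' is nullable, also add FOLLOW(E) and FOLLOW(E') = {), $}. FOLLOW(T) = {+, ), $}.

Final answer: {$, ), +}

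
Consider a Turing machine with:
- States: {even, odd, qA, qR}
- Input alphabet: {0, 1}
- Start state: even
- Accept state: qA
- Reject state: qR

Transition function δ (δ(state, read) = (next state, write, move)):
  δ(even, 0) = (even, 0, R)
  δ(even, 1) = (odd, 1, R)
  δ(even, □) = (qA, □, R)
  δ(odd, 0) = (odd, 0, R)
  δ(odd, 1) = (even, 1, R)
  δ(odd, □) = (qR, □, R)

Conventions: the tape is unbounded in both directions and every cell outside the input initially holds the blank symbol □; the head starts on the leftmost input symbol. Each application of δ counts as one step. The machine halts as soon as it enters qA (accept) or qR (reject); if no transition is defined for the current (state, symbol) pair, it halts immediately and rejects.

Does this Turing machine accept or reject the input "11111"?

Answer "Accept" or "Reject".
Step 0: [even]11111 (head at position 0)
Step 1: δ(even, 1) = (odd, 1, R)  ⊢  1[odd]1111 (head at position 1)
Step 2: δ(odd, 1) = (even, 1, R)  ⊢  11[even]111 (head at position 2)
Step 3: δ(even, 1) = (odd, 1, R)  ⊢  111[odd]11 (head at position 3)
Step 4: δ(odd, 1) = (even, 1, R)  ⊢  1111[even]1 (head at position 4)
Step 5: δ(even, 1) = (odd, 1, R)  ⊢  11111[odd]□ (head at position 5)
Step 6: δ(odd, □) = (qR, □, R)  ⊢  11111□[qR]□ (head at position 6)
The machine is in qR, so it halts and rejects.

Final answer: Reject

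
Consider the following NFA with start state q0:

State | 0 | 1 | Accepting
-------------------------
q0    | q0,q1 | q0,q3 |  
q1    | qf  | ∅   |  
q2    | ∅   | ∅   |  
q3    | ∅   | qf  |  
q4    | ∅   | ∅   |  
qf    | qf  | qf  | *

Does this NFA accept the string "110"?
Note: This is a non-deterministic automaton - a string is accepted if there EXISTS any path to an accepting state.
Track the set of states the NFA could be in: start {q0}
Read '1': {q0} → {q0, q3}
Read '1': {q0, q3} → {q0, q3, qf}
Read '0': {q0, q3, qf} → {q0, q1, qf}
Final set {q0, q1, qf} contains accepting state(s) {qf} → accepted.

Final answer: Yes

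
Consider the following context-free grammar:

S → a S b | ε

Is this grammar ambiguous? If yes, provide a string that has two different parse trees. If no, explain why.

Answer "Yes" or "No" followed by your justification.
At every step exactly one production applies: if the remaining string to generate is non-empty it starts with a and ends with b, forcing S → a S b; if it is empty, S → ε is forced. Hence each string a^n b^n has exactly one derivation (S → a S b applied n times, then S → ε) and one parse tree.

Final answer: No - the grammar is unambiguous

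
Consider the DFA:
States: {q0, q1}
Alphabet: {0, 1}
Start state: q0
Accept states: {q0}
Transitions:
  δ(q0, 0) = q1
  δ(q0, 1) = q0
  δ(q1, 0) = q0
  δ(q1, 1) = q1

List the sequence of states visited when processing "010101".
Starting at q0
Read '0': q0 -> q1
Read '1': q1 -> q1
Read '0': q1 -> q0
Read '1': q0 -> q0
Read '0': q0 -> q1
Read '1': q1 -> q1

Final answer: q0 -> q1 -> q1 -> q0 -> q0 -> q1 -> q1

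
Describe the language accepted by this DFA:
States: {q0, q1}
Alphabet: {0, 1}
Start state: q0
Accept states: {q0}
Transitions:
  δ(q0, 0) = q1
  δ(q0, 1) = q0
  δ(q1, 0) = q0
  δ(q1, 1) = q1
Analyzing the DFA structure:
Start state: q0
Accept states: {q0}
Interpreting what each state remembers (checking against the transitions):
  q0: an even number of 0s has been read so far
  q1: an odd number of 0s has been read so far
  δ(q0, 0): in q0 (an even number of 0s has been read so far), after reading 0 we have: an odd number of 0s has been read so far → q1
  δ(q0, 1): in q0 (an even number of 0s has been read so far), after reading 1 we have: an even number of 0s has been read so far → q0
  δ(q1, 0): in q1 (an odd number of 0s has been read so far), after reading 0 we have: an even number of 0s has been read so far → q0
  δ(q1, 1): in q1 (an odd number of 0s has been read so far), after reading 1 we have: an odd number of 0s has been read so far → q1
A string is accepted iff it ends in {q0}, i.e. an even number of 0s has been read so far.
Language: All binary strings with an even number of 0s

Final answer: All binary strings with an even number of 0s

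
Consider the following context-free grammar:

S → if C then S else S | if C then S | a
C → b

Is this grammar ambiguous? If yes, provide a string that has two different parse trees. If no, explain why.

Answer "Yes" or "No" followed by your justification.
The 'dangling else' can attach to either if. Two leftmost derivations of  if b then if b then a else a:
  (1) S ⇒ if C then S else S ⇒ if b then S else S ⇒ if b then if C then S else S ⇒ if b then if b then S else S ⇒ if b then if b then a else S ⇒ if b then if b then a else a   (else belongs to the outer if)
  (2) S ⇒ if C then S ⇒ if b then S ⇒ if b then if C then S else S ⇒ if b then if b then S else S ⇒ if b then if b then a else S ⇒ if b then if b then a else a   (else belongs to the inner if)
Two distinct parse trees for the same string, so the grammar is ambiguous.

Final answer: Yes - the string 'if b then if b then a else a' has two distinct leftmost derivations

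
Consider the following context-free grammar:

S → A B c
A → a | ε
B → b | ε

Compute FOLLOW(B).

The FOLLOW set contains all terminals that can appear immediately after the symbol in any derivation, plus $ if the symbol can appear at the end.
B occurs in S → A B c, immediately followed by the terminal c. So FOLLOW(B) = {c}.

Final answer: {c}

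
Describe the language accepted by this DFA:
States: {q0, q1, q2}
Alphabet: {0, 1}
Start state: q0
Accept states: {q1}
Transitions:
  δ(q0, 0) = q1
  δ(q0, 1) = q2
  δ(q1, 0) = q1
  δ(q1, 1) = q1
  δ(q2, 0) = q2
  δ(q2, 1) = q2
Analyzing the DFA structure:
Start state: q0
Accept states: {q1}
Interpreting what each state remembers (checking against the transitions):
  q0: nothing has been read yet
  q1: the first symbol was 0
  q2: the first symbol was 1 (trap state)
  δ(q0, 0): in q0 (nothing has been read yet), after reading 0 we have: the first symbol was 0 → q1
  δ(q0, 1): in q0 (nothing has been read yet), after reading 1 we have: the first symbol was 1 (trap state) → q2
  δ(q1, 0): in q1 (the first symbol was 0), after reading 0 we have: the first symbol was 0 → q1
  δ(q1, 1): in q1 (the first symbol was 0), after reading 1 we have: the first symbol was 0 → q1
  δ(q2, 0): in q2 (the first symbol was 1 (trap state)), after reading 0 we have: the first symbol was 1 (trap state) → q2
  δ(q2, 1): in q2 (the first symbol was 1 (trap state)), after reading 1 we have: the first symbol was 1 (trap state) → q2
A string is accepted iff it ends in {q1}, i.e. the first symbol was 0.
Language: All binary strings starting with 0

Final answer: All binary strings starting with 0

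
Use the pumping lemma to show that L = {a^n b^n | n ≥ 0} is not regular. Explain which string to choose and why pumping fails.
Language: L = {a^n b^n | n ≥ 0} (equal numbers of a's followed by b's)
Step 1: Assume for contradiction that L is regular, with pumping length p.
Step 2: Choose s = a^p b^p. Then s ∈ L (it has p a's followed by p b's) and |s| ≥ p.
Step 3: Consider any decomposition s = xyz with |xy| ≤ p and |y| > 0. Since |xy| ≤ p and the first p symbols of s are all a's, y = a^k for some k with 1 ≤ k ≤ p.
Step 4: Pumping up (i = 2): xy²z = a^(p+k) b^p, which has more a's than b's, so xy²z ∉ L.
This contradicts the pumping lemma, so L is not regular.

Final answer: Choose s = a^p b^p. Since |xy| ≤ p, y = a^k with k ≥ 1. Then xy²z = a^(p+k) b^p ∉ L.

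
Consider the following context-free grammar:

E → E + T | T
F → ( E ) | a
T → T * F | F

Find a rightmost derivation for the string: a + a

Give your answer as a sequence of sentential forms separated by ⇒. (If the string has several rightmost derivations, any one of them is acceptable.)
Start with E.
Step 1: the rightmost non-terminal is E; apply E → E + T:  E + T
Step 2: the rightmost non-terminal is T; apply T → F:  E + F
Step 3: the rightmost non-terminal is F; apply F → a:  E + a
Step 4: the rightmost non-terminal is E; apply E → T:  T + a
Step 5: the rightmost non-terminal is T; apply T → F:  F + a
Step 6: the rightmost non-terminal is F; apply F → a:  a + a

Final answer: E ⇒ E + T ⇒ E + F ⇒ E + a ⇒ T + a ⇒ F + a ⇒ a + a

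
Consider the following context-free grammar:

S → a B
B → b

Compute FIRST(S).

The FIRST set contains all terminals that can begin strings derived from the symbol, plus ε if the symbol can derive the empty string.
S has the single production S → a B, whose right-hand side begins with the terminal a. So FIRST(S) = {a}.

Final answer: {a}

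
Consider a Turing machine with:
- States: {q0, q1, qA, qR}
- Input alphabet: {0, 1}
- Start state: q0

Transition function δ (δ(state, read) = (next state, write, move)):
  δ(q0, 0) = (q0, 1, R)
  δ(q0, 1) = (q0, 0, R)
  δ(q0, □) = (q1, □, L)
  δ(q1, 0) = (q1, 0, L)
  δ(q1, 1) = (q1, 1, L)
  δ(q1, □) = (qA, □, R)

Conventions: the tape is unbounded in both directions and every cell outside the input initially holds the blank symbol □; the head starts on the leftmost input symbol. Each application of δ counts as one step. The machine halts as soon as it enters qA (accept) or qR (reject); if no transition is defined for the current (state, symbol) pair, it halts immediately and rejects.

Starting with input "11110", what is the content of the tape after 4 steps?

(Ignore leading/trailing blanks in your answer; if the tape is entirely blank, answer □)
Step 0: [q0]11110 (head at position 0)
Step 1: δ(q0, 1) = (q0, 0, R)  ⊢  0[q0]1110 (head at position 1)
Step 2: δ(q0, 1) = (q0, 0, R)  ⊢  00[q0]110 (head at position 2)
Step 3: δ(q0, 1) = (q0, 0, R)  ⊢  000[q0]10 (head at position 3)
Step 4: δ(q0, 1) = (q0, 0, R)  ⊢  0000[q0]0 (head at position 4)
Tape after 4 steps (ignoring surrounding blanks): 00000

Final answer: Tape: 00000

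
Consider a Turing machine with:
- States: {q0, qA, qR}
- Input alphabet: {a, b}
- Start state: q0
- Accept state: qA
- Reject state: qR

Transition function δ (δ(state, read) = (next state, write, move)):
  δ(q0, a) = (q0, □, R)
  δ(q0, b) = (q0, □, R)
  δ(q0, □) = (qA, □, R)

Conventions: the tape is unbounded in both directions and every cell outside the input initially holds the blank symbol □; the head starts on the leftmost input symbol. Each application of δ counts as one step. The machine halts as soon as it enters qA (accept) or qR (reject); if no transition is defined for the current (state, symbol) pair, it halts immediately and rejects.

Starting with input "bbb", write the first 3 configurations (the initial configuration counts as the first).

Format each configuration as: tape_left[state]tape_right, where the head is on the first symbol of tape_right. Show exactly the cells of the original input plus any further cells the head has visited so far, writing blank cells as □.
Step 0: [q0]bbb (head at position 0)
Step 1: δ(q0, b) = (q0, □, R)  ⊢  □[q0]bb (head at position 1)
Step 2: δ(q0, b) = (q0, □, R)  ⊢  □□[q0]b (head at position 2)

Final answer: [q0]bbb ⊢ □[q0]bb ⊢ □□[q0]b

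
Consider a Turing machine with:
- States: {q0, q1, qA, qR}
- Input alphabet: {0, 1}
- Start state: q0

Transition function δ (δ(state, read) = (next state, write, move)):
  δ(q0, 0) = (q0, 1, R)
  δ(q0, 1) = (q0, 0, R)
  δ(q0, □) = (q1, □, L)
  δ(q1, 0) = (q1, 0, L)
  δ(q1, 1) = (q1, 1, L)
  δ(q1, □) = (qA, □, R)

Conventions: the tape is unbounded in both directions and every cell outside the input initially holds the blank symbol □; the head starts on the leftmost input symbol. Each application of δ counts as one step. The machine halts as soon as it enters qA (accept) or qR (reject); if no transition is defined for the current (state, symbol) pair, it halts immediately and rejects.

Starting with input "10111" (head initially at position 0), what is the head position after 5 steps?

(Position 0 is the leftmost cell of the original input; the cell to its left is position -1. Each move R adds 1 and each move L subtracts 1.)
Step 0: [q0]10111 (head at position 0)
Step 1: δ(q0, 1) = (q0, 0, R)  ⊢  0[q0]0111 (head at position 1)
Step 2: δ(q0, 0) = (q0, 1, R)  ⊢  01[q0]111 (head at position 2)
Step 3: δ(q0, 1) = (q0, 0, R)  ⊢  010[q0]11 (head at position 3)
Step 4: δ(q0, 1) = (q0, 0, R)  ⊢  0100[q0]1 (head at position 4)
Step 5: δ(q0, 1) = (q0, 0, R)  ⊢  01000[q0]□ (head at position 5)
Head position after 5 steps: 5

Final answer: Position 5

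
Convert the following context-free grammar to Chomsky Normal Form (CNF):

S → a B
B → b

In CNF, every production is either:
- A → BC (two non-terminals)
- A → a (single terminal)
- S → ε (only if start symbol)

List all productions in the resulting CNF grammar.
The grammar has no ε-productions or unit productions to eliminate.
S → a B has terminal a in a right-hand side of length ≥ 2: introduce T_a → a and use T_a in place of a.
B → b is already in CNF (single terminal) – keep it.
S → a B becomes S → T_a B.
Resulting CNF grammar (3 productions): T_a → a; B → b; S → T_a B

Final answer: T_a → a; B → b; S → T_a B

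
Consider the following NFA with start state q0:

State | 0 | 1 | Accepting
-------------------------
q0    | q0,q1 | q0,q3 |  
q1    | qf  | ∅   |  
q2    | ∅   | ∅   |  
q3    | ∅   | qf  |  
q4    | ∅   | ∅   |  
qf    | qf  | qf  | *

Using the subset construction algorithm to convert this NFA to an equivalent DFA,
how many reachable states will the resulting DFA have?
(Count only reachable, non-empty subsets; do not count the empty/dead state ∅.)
Start subset: {q0}
{q0}: on 0 → {q0, q1}, on 1 → {q0, q3}
{q0, q1}: on 0 → {q0, q1, qf}, on 1 → {q0, q3}
{q0, q3}: on 0 → {q0, q1}, on 1 → {q0, q3, qf}
{q0, q1, qf}: on 0 → {q0, q1, qf}, on 1 → {q0, q3, qf}
{q0, q3, qf}: on 0 → {q0, q1, qf}, on 1 → {q0, q3, qf}
Reachable non-empty subsets: {q0}, {q0, q1}, {q0, q3}, {q0, q1, qf}, {q0, q3, qf} — 5 in total.

Final answer: 5 states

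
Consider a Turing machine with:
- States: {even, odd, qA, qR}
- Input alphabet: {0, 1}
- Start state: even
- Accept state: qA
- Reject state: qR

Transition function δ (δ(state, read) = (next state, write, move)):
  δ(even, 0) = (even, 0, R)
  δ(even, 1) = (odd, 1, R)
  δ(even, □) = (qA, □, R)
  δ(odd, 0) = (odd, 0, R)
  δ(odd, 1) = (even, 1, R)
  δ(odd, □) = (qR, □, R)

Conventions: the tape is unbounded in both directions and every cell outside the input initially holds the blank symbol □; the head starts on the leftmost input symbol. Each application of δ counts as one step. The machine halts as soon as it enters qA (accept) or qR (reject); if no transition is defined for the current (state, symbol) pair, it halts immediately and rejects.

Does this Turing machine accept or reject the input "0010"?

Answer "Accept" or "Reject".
Step 0: [even]0010 (head at position 0)
Step 1: δ(even, 0) = (even, 0, R)  ⊢  0[even]010 (head at position 1)
Step 2: δ(even, 0) = (even, 0, R)  ⊢  00[even]10 (head at position 2)
Step 3: δ(even, 1) = (odd, 1, R)  ⊢  001[odd]0 (head at position 3)
Step 4: δ(odd, 0) = (odd, 0, R)  ⊢  0010[odd]□ (head at position 4)
Step 5: δ(odd, □) = (qR, □, R)  ⊢  0010□[qR]□ (head at position 5)
The machine is in qR, so it halts and rejects.

Final answer: Reject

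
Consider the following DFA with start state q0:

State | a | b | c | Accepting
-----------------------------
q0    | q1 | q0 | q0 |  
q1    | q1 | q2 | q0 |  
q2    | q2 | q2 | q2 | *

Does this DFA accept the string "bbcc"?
Start in q0.
Read 'b': q0 → q0
Read 'b': q0 → q0
Read 'c': q0 → q0
Read 'c': q0 → q0
Final state q0 is not accepting, so the string is rejected.

Final answer: No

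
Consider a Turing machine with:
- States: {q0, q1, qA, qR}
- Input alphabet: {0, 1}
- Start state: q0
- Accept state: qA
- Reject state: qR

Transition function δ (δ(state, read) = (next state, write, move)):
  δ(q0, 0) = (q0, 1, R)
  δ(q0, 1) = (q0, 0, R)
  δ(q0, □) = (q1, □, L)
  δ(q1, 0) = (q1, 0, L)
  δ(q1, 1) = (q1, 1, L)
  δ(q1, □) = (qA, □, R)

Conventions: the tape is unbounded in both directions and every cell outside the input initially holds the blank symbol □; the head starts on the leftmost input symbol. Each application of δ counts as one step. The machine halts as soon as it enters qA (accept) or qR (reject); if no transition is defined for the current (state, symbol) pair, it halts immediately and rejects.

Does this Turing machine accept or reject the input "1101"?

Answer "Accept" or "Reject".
Step 0: [q0]1101 (head at position 0)
Step 1: δ(q0, 1) = (q0, 0, R)  ⊢  0[q0]101 (head at position 1)
Step 2: δ(q0, 1) = (q0, 0, R)  ⊢  00[q0]01 (head at position 2)
Step 3: δ(q0, 0) = (q0, 1, R)  ⊢  001[q0]1 (head at position 3)
Step 4: δ(q0, 1) = (q0, 0, R)  ⊢  0010[q0]□ (head at position 4)
Step 5: δ(q0, □) = (q1, □, L)  ⊢  001[q1]0□ (head at position 3)
Step 6: δ(q1, 0) = (q1, 0, L)  ⊢  00[q1]10□ (head at position 2)
Step 7: δ(q1, 1) = (q1, 1, L)  ⊢  0[q1]010□ (head at position 1)
Step 8: δ(q1, 0) = (q1, 0, L)  ⊢  [q1]0010□ (head at position 0)
Step 9: δ(q1, 0) = (q1, 0, L)  ⊢  [q1]□0010□ (head at position -1)
Step 10: δ(q1, □) = (qA, □, R)  ⊢  □[qA]0010□ (head at position 0)
The machine is in qA, so it halts and accepts.

Final answer: Accept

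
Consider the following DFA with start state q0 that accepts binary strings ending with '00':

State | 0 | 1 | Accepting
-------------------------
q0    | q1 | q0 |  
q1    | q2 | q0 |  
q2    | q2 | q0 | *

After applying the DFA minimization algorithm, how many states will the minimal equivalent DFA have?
All 3 states are reachable from q0, so none can be removed as unreachable.
Table-filling: first mark every (accepting, non-accepting) pair as distinguishable (accepting: {q2}; non-accepting: {q0, q1}).
Round 1: (q0, q1) on '0' go to q1 and q2, already distinguishable → mark.
Every pair of states is distinguishable, so the DFA is already minimal.
Equivalence classes: {q0}, {q1}, {q2} → 3 states.

Final answer: 3 states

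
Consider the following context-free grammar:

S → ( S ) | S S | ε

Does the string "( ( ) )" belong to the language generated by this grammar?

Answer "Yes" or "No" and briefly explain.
A derivation exists: S ⇒ ( S ) ⇒ ( ( S ) ) ⇒ ( ( ) ) (using S → ( S ) twice, then S → ε).

Final answer: Yes - a valid derivation exists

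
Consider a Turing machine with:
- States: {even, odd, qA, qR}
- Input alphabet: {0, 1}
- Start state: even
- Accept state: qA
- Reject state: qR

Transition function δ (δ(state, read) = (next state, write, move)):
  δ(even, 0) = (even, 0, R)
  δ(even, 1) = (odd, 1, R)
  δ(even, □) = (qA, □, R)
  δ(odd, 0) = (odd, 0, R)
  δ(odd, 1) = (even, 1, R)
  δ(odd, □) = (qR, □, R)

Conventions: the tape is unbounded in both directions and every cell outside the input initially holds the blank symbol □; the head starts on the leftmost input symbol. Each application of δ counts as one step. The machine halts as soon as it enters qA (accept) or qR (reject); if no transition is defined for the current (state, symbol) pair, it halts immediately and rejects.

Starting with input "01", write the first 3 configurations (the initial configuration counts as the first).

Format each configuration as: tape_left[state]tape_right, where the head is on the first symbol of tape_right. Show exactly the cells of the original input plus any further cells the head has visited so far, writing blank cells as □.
Step 0: [even]01 (head at position 0)
Step 1: δ(even, 0) = (even, 0, R)  ⊢  0[even]1 (head at position 1)
Step 2: δ(even, 1) = (odd, 1, R)  ⊢  01[odd]□ (head at position 2)

Final answer: [even]01 ⊢ 0[even]1 ⊢ 01[odd]□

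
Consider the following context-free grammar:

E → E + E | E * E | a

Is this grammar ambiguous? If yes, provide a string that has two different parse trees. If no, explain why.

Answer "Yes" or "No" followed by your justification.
Two different leftmost derivations of a + a * a:
  (1) E ⇒ E + E ⇒ a + E ⇒ a + E * E ⇒ a + a * E ⇒ a + a * a   (tree groups a + (a * a))
  (2) E ⇒ E * E ⇒ E + E * E ⇒ a + E * E ⇒ a + a * E ⇒ a + a * a   (tree groups (a + a) * a)
Two distinct leftmost derivations = two distinct parse trees, so the grammar is ambiguous.

Final answer: Yes - the string 'a + a * a' has two distinct leftmost derivations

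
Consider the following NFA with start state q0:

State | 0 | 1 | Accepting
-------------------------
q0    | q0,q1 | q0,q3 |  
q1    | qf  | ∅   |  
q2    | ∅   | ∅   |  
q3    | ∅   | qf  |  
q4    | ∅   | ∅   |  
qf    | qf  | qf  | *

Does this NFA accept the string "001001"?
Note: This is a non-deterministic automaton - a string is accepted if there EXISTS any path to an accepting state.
Track the set of states the NFA could be in: start {q0}
Read '0': {q0} → {q0, q1}
Read '0': {q0, q1} → {q0, q1, qf}
Read '1': {q0, q1, qf} → {q0, q3, qf}
Read '0': {q0, q3, qf} → {q0, q1, qf}
Read '0': {q0, q1, qf} → {q0, q1, qf}
Read '1': {q0, q1, qf} → {q0, q3, qf}
Final set {q0, q3, qf} contains accepting state(s) {qf} → accepted.

Final answer: Yes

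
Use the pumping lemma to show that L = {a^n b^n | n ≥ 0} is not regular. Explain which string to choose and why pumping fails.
Language: L = {a^n b^n | n ≥ 0} (equal numbers of a's followed by b's)
Step 1: Assume for contradiction that L is regular, with pumping length p.
Step 2: Choose s = a^p b^p. Then s ∈ L (it has p a's followed by p b's) and |s| ≥ p.
Step 3: Consider any decomposition s = xyz with |xy| ≤ p and |y| > 0. Since |xy| ≤ p and the first p symbols of s are all a's, y = a^k for some k with 1 ≤ k ≤ p.
Step 4: Pumping up (i = 2): xy²z = a^(p+k) b^p, which has more a's than b's, so xy²z ∉ L.
This contradicts the pumping lemma, so L is not regular.

Final answer: Choose s = a^p b^p. Since |xy| ≤ p, y = a^k with k ≥ 1. Then xy²z = a^(p+k) b^p ∉ L.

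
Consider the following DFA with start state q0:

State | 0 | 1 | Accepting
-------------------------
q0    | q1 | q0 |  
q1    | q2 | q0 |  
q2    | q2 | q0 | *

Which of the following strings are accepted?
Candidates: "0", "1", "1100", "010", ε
"0": q0 → q1; q1 is not accepting → rejected
"1": q0 → q0; q0 is not accepting → rejected
"1100": q0 → q0 → q0 → q1 → q2; q2 is accepting → accepted
"010": q0 → q1 → q0 → q1; q1 is not accepting → rejected
ε: q0; q0 is not accepting → rejected

Final answer: "1100"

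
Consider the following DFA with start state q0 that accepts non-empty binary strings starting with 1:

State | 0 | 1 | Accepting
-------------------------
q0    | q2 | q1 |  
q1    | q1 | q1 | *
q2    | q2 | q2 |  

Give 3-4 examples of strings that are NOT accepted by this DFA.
Any strings that end in a non-accepting state work; for example:
"0": q0 → q2; q2 is not accepting → rejected
"0000": q0 → q2 → q2 → q2 → q2; q2 is not accepting → rejected
"0100": q0 → q2 → q2 → q2 → q2; q2 is not accepting → rejected
"0101": q0 → q2 → q2 → q2 → q2; q2 is not accepting → rejected

Final answer: "0", "0000", "0100", "0101"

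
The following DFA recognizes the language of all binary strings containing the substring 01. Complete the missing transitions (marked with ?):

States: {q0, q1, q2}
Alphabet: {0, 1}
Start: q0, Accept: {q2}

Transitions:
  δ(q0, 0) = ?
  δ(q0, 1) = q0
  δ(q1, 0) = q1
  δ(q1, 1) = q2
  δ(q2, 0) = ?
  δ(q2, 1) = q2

What each state remembers (consistent with the given transitions and accept states):
  q0: 01 not seen yet and the last symbol was not 0
  q1: 01 not seen yet and the last symbol was 0
  q2: the substring 01 has already been seen
Filling in the missing entries:
  δ(q0, 0): in q0 (01 not seen yet and the last symbol was not 0), after reading 0 we have: 01 not seen yet and the last symbol was 0 → q1
  δ(q2, 0): in q2 (the substring 01 has already been seen), after reading 0 we have: the substring 01 has already been seen → q2

Final answer: δ(q0, 0) = q1; δ(q2, 0) = q2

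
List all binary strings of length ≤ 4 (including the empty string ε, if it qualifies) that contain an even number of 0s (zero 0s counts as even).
Checking every binary string of length 0 to 4:
  Length 0: accepted: ε | rejected: (none)
  Length 1: accepted: 1 | rejected: 0
  Length 2: accepted: 00, 11 | rejected: 01, 10
  Length 3: accepted: 001, 010, 100, 111 | rejected: 000, 011, 101, 110
  Length 4: accepted: 0000, 0011, 0101, 0110, 1001, 1010, 1100, 1111 | rejected: 0001, 0010, 0100, 0111, 1000, 1011, 1101, 1110
Total: 16 string(s).

Final answer: ε, 1, 00, 11, 001, 010, 100, 111, 0000, 0011, 0101, 0110, 1001, 1010, 1100, 1111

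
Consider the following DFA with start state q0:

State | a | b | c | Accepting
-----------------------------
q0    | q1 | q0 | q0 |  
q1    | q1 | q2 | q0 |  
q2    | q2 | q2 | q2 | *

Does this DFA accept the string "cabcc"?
Start in q0.
Read 'c': q0 → q0
Read 'a': q0 → q1
Read 'b': q1 → q2
Read 'c': q2 → q2
Read 'c': q2 → q2
Final state q2 is accepting, so the string is accepted.

Final answer: Yes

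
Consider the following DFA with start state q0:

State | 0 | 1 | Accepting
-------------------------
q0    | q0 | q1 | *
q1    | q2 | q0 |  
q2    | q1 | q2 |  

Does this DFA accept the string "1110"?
Start in q0.
Read '1': q0 → q1
Read '1': q1 → q0
Read '1': q0 → q1
Read '0': q1 → q2
Final state q2 is not accepting, so the string is rejected.

Final answer: No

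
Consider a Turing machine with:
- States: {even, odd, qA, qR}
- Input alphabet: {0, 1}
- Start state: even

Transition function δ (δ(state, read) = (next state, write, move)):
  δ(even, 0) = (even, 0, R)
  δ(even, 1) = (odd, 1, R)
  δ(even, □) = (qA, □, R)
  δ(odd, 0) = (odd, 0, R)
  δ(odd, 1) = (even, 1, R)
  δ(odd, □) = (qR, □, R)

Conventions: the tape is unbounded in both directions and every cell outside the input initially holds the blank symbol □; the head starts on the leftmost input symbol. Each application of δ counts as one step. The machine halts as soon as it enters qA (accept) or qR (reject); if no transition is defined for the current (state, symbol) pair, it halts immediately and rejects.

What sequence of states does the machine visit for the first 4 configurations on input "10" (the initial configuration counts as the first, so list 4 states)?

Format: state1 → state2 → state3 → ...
Step 0: [even]10 (head at position 0)
Step 1: δ(even, 1) = (odd, 1, R)  ⊢  1[odd]0 (head at position 1)
Step 2: δ(odd, 0) = (odd, 0, R)  ⊢  10[odd]□ (head at position 2)
Step 3: δ(odd, □) = (qR, □, R)  ⊢  10□[qR]□ (head at position 3)
Reading off the states of these 4 configurations: even → odd → odd → qR

Final answer: even → odd → odd → qR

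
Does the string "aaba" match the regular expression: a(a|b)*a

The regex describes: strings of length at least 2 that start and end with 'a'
Yes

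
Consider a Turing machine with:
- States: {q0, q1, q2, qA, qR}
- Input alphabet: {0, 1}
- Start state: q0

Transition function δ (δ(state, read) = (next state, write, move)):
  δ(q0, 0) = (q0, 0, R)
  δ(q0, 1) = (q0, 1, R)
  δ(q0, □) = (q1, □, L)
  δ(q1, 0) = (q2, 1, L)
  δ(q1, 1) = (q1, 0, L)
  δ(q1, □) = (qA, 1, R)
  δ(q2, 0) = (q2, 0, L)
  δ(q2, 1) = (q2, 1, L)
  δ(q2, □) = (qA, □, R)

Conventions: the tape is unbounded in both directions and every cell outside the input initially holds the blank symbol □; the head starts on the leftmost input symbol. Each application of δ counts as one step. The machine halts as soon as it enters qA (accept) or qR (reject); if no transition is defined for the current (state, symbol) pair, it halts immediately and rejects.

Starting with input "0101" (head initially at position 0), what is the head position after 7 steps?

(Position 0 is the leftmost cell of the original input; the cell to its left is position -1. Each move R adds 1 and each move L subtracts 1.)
Step 0: [q0]0101 (head at position 0)
Step 1: δ(q0, 0) = (q0, 0, R)  ⊢  0[q0]101 (head at position 1)
Step 2: δ(q0, 1) = (q0, 1, R)  ⊢  01[q0]01 (head at position 2)
Step 3: δ(q0, 0) = (q0, 0, R)  ⊢  010[q0]1 (head at position 3)
Step 4: δ(q0, 1) = (q0, 1, R)  ⊢  0101[q0]□ (head at position 4)
Step 5: δ(q0, □) = (q1, □, L)  ⊢  010[q1]1□ (head at position 3)
Step 6: δ(q1, 1) = (q1, 0, L)  ⊢  01[q1]00□ (head at position 2)
Step 7: δ(q1, 0) = (q2, 1, L)  ⊢  0[q2]110□ (head at position 1)
Head position after 7 steps: 1

Final answer: Position 1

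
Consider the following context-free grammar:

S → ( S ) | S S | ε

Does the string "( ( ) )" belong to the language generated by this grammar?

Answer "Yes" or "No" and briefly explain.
A derivation exists: S ⇒ ( S ) ⇒ ( ( S ) ) ⇒ ( ( ) ) (using S → ( S ) twice, then S → ε).

Final answer: Yes - a valid derivation exists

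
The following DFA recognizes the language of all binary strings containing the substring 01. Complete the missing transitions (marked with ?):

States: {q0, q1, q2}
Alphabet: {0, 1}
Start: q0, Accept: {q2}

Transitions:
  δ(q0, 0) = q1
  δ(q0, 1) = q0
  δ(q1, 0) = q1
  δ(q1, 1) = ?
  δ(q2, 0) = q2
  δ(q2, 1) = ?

What each state remembers (consistent with the given transitions and accept states):
  q0: 01 not seen yet and the last symbol was not 0
  q1: 01 not seen yet and the last symbol was 0
  q2: the substring 01 has already been seen
Filling in the missing entries:
  δ(q1, 1): in q1 (01 not seen yet and the last symbol was 0), after reading 1 we have: the substring 01 has already been seen → q2
  δ(q2, 1): in q2 (the substring 01 has already been seen), after reading 1 we have: the substring 01 has already been seen → q2

Final answer: δ(q1, 1) = q2; δ(q2, 1) = q2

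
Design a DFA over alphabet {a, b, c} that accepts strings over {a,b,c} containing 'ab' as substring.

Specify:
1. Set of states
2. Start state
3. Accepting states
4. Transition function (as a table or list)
One valid DFA (any DFA recognizing the same language is acceptable):
States: {q0, q1, q2}
Start: q0
Accepting: {q2}
Transitions (accepting states marked with *):
State | a | b | c | Accepting
-----------------------------
q0    | q1 | q0 | q0 |  
q1    | q1 | q2 | q0 |  
q2    | q2 | q2 | q2 | *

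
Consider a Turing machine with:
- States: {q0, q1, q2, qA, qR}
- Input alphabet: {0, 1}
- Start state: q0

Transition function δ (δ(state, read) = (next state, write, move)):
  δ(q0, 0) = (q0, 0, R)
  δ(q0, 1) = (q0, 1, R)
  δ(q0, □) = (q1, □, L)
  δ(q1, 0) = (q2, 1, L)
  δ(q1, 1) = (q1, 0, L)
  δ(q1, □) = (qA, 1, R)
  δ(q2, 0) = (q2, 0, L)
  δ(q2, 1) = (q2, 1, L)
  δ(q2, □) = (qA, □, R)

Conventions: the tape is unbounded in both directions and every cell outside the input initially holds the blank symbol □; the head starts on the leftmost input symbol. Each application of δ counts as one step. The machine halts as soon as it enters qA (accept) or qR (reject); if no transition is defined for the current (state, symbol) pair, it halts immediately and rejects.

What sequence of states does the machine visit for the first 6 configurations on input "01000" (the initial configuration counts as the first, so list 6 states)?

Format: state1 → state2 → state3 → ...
Step 0: [q0]01000 (head at position 0)
Step 1: δ(q0, 0) = (q0, 0, R)  ⊢  0[q0]1000 (head at position 1)
Step 2: δ(q0, 1) = (q0, 1, R)  ⊢  01[q0]000 (head at position 2)
Step 3: δ(q0, 0) = (q0, 0, R)  ⊢  010[q0]00 (head at position 3)
Step 4: δ(q0, 0) = (q0, 0, R)  ⊢  0100[q0]0 (head at position 4)
Step 5: δ(q0, 0) = (q0, 0, R)  ⊢  01000[q0]□ (head at position 5)
Reading off the states of these 6 configurations: q0 → q0 → q0 → q0 → q0 → q0

Final answer: q0 → q0 → q0 → q0 → q0 → q0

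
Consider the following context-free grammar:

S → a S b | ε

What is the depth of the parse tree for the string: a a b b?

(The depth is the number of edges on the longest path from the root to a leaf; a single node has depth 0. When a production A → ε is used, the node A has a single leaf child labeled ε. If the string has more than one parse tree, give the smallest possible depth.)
The only parse tree applies S → a S b 2 times (once per matching a…b pair) and then S → ε.
The S nodes sit at depths 0, 1, …, 2; the innermost S (depth 2) has the single child ε at depth 3.
The terminal leaves a, b are at depths 1..2, so the longest root-to-leaf path is S → S → … → S → ε with 3 edges.
Depth = 3.

Final answer: 3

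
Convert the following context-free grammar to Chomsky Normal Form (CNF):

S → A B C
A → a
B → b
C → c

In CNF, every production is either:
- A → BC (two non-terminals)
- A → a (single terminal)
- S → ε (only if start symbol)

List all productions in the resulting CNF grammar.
The grammar has no ε-productions or unit productions to eliminate.
A → a is already in CNF (single terminal) – keep it.
B → b is already in CNF (single terminal) – keep it.
C → c is already in CNF (single terminal) – keep it.
S → A B C has 3 symbols on the right: break it into binary productions S → A X0, X0 → B C.
Resulting CNF grammar (5 productions): A → a; B → b; C → c; S → A X0; X0 → B C

Final answer: A → a; B → b; C → c; S → A X0; X0 → B C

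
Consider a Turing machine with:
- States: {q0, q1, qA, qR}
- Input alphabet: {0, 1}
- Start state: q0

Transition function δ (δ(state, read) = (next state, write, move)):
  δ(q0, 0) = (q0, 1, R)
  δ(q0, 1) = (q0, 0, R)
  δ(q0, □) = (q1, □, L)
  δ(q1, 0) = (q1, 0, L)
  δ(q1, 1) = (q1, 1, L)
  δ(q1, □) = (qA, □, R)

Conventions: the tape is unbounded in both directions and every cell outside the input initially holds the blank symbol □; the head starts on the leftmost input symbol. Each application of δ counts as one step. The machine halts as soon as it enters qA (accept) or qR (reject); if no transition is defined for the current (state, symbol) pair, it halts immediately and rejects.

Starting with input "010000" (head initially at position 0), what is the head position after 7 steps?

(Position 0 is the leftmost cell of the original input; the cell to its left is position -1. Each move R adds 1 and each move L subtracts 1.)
Step 0: [q0]010000 (head at position 0)
Step 1: δ(q0, 0) = (q0, 1, R)  ⊢  1[q0]10000 (head at position 1)
Step 2: δ(q0, 1) = (q0, 0, R)  ⊢  10[q0]0000 (head at position 2)
Step 3: δ(q0, 0) = (q0, 1, R)  ⊢  101[q0]000 (head at position 3)
Step 4: δ(q0, 0) = (q0, 1, R)  ⊢  1011[q0]00 (head at position 4)
Step 5: δ(q0, 0) = (q0, 1, R)  ⊢  10111[q0]0 (head at position 5)
Step 6: δ(q0, 0) = (q0, 1, R)  ⊢  101111[q0]□ (head at position 6)
Step 7: δ(q0, □) = (q1, □, L)  ⊢  10111[q1]1□ (head at position 5)
Head position after 7 steps: 5

Final answer: Position 5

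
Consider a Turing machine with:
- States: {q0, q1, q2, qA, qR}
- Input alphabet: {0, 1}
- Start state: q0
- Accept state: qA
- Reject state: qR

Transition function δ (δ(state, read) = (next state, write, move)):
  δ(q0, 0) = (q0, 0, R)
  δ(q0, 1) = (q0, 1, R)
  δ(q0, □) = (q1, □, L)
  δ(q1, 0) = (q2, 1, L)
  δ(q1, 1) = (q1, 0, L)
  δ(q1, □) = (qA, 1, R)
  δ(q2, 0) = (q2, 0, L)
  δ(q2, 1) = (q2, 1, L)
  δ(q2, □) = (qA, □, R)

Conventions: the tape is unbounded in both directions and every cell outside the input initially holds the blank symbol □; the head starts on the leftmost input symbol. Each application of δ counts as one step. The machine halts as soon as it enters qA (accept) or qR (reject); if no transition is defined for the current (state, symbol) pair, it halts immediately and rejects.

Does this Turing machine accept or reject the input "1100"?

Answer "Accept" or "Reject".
Step 0: [q0]1100 (head at position 0)
Step 1: δ(q0, 1) = (q0, 1, R)  ⊢  1[q0]100 (head at position 1)
Step 2: δ(q0, 1) = (q0, 1, R)  ⊢  11[q0]00 (head at position 2)
Step 3: δ(q0, 0) = (q0, 0, R)  ⊢  110[q0]0 (head at position 3)
Step 4: δ(q0, 0) = (q0, 0, R)  ⊢  1100[q0]□ (head at position 4)
Step 5: δ(q0, □) = (q1, □, L)  ⊢  110[q1]0□ (head at position 3)
Step 6: δ(q1, 0) = (q2, 1, L)  ⊢  11[q2]01□ (head at position 2)
Step 7: δ(q2, 0) = (q2, 0, L)  ⊢  1[q2]101□ (head at position 1)
Step 8: δ(q2, 1) = (q2, 1, L)  ⊢  [q2]1101□ (head at position 0)
Step 9: δ(q2, 1) = (q2, 1, L)  ⊢  [q2]□1101□ (head at position -1)
Step 10: δ(q2, □) = (qA, □, R)  ⊢  □[qA]1101□ (head at position 0)
The machine is in qA, so it halts and accepts.

Final answer: Accept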